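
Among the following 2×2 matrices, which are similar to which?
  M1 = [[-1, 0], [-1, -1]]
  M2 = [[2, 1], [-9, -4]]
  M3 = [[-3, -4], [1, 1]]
1 class: {M1, M2, M3}

Characteristic polynomials: χ_{M1} = (x + 1)^2, χ_{M2} = (x + 1)^2, χ_{M3} = (x + 1)^2.

{M1, M2, M3}: invariant factors (x + 1)^2.

Matrices are similar if and only if their invariant-factor lists agree; the partition into similarity classes is {M1, M2, M3}.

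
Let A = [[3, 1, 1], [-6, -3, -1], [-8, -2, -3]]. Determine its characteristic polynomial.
xI - A = [[x - 3, -1, -1], [6, x + 3, 1], [8, 2, x + 3]].

Expanding det(xI - A) along the first row:
det(xI - A) = + (x - 3)·det([[x + 3, 1], [2, x + 3]]) - (-1)·det([[6, 1], [8, x + 3]]) + (-1)·det([[6, x + 3], [8, 2]]).

Evaluating gives χ_A(x) = x^3 + 3x^2 + 3x + 1 = (x + 1)^3.

χ_A(x) = (x + 1)^3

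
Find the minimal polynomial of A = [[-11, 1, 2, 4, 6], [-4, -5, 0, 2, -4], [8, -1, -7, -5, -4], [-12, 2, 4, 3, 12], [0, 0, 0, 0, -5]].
m_A(x) = (x + 5)^2

The characteristic polynomial factors as (x + 5)^5. The minimal polynomial is ∏(x - λ)^{k_λ} where k_λ is the size of the largest Jordan block at λ.

For λ = -5: rank(A + 5I) = 2, and the largest Jordan block has size 2 (the smallest k with rank((A + 5I)^k) = rank((A + 5I)^(k+1))).

So m_A(x) = (x + 5)^2.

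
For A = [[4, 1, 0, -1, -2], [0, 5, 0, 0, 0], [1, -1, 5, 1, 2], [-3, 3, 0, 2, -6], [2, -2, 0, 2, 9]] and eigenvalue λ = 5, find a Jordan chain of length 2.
v_1 = [[0, 1, 0, 0, 0]]^T, v_2 = [[1, 0, -1, 3, -2]]^T

We seek v_1 ∈ ker((A - 5I)^2) \ ker(A - 5I), then set v_{i+1} = (A - 5I) v_i.

One such chain is v_1 = [[0, 1, 0, 0, 0]]^T, v_2 = [[1, 0, -1, 3, -2]]^T. Check: (A - 5I) v_2 = [[0, 0, 0, 0, 0]]^T = 0.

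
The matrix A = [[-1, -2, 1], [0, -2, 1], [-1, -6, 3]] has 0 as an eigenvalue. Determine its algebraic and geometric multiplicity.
algebraic multiplicity 3, geometric multiplicity 1

The characteristic polynomial is x^3, so the factor x appears with exponent 3: the algebraic multiplicity is 3.

rank(A) = 2, so the eigenspace has dimension 3 - 2 = 1: the geometric multiplicity is 1.

Since 1 < 3, A is not diagonalizable.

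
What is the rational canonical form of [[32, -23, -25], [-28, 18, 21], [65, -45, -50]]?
R = [[0, 0, -5], [1, 0, -2], [0, 1, 0]]

The invariant factors of A (the non-unit diagonal entries of the Smith normal form of xI - A over ℚ[x]) are x^3 + 2x + 5, each dividing the next. The characteristic polynomial is their product, x^3 + 2x + 5.

The rational canonical form is the block-diagonal matrix of companion matrices C(f_i):
R = [[0, 0, -5], [1, 0, -2], [0, 1, 0]].

Note the characteristic polynomial does not split into linear factors over ℚ, so A has no Jordan form over ℚ; the rational canonical form exists over any field.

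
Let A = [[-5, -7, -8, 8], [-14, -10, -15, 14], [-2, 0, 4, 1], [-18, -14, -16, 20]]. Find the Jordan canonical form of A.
J = [[-3, 0, 0, 0], [0, 4, 1, 0], [0, 0, 4, 1], [0, 0, 0, 4]]

The characteristic polynomial is det(xI - A) = (x - 4)^3(x + 3), so the eigenvalues are -3 (algebraic multiplicity 1), 4 (algebraic multiplicity 3).

For λ = -3: algebraic multiplicity 1 gives one 1×1 block.

For λ = 4: rank(A - 4I) = 3, rank((A - 4I)^2) = 2, rank((A - 4I)^3) = 1. The eigenspace has dimension 4 - 3 = 1, so there is 1 Jordan block; the rank sequence gives block sizes [3].

Assembling the blocks gives the Jordan form J above.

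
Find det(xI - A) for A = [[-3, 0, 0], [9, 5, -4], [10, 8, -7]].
χ_A(x) = (x - 1)(x + 3)^2

xI - A = [[x + 3, 0, 0], [-9, x - 5, 4], [-10, -8, x + 7]].

Expanding det(xI - A) along the first row:
det(xI - A) = + (x + 3)·det([[x - 5, 4], [-8, x + 7]]) - (0)·det([[-9, 4], [-10, x + 7]]) + (0)·det([[-9, x - 5], [-10, -8]]).

Evaluating gives χ_A(x) = x^3 + 5x^2 + 3x - 9 = (x - 1)(x + 3)^2.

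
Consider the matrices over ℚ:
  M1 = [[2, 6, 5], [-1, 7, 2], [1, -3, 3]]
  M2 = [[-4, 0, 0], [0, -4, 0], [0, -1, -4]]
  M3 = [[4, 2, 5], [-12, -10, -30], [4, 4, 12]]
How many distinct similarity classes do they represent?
3 classes: {M1}, {M2}, {M3}

Characteristic polynomials: χ_{M1} = (x - 4)^3, χ_{M2} = (x + 4)^3, χ_{M3} = (x - 2)^3.

{M1}: invariant factors (x - 4)^3.

{M2}: invariant factors x + 4, (x + 4)^2.

{M3}: invariant factors x - 2, (x - 2)^2.

Matrices are similar if and only if their invariant-factor lists agree; the partition into similarity classes is {M1}, {M2}, {M3}.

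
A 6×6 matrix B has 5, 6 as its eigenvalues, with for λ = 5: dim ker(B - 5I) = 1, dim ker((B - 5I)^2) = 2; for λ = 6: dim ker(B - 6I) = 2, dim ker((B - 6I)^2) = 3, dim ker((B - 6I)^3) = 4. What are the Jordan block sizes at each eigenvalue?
λ = 5: successive nullity increments [1, 1] count blocks of size ≥ k; block sizes are [2].
λ = 6: successive nullity increments [2, 1, 1] count blocks of size ≥ k; block sizes are [3, 1].

Jordan blocks: (5, 2), (6, 3), (6, 1)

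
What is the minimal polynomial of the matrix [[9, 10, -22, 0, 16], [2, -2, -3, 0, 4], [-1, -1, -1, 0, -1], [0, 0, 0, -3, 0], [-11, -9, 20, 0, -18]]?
The characteristic polynomial factors as (x + 3)^5. The minimal polynomial is ∏(x - λ)^{k_λ} where k_λ is the size of the largest Jordan block at λ.

For λ = -3: rank(A + 3I) = 2, and the largest Jordan block has size 3 (the smallest k with rank((A + 3I)^k) = rank((A + 3I)^(k+1))).

So m_A(x) = (x + 3)^3.

m_A(x) = (x + 3)^3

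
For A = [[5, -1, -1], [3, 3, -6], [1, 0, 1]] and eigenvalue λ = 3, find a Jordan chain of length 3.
We seek v_1 ∈ ker((A - 3I)^3) \ ker((A - 3I)^2), then set v_{i+1} = (A - 3I) v_i.

One such chain is v_1 = [[2, 2, 1]]^T, v_2 = [[1, 0, 0]]^T, v_3 = [[2, 3, 1]]^T. Check: (A - 3I) v_3 = [[0, 0, 0]]^T = 0.

v_1 = [[2, 2, 1]]^T, v_2 = [[1, 0, 0]]^T, v_3 = [[2, 3, 1]]^T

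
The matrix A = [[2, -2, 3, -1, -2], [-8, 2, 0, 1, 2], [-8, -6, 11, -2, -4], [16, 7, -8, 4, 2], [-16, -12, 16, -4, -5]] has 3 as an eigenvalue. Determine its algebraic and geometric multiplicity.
algebraic multiplicity 4, geometric multiplicity 3

The characteristic polynomial is (x - 3)^4(x - 2), so the factor x - 3 appears with exponent 4: the algebraic multiplicity is 4.

rank(A - 3I) = 2, so the eigenspace has dimension 5 - 2 = 3: the geometric multiplicity is 3.

Since 3 < 4, A is not diagonalizable.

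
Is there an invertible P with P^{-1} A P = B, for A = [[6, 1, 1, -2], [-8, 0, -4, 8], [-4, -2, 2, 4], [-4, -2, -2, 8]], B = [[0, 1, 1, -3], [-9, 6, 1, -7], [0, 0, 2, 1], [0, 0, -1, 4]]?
trace(A) = 16 but trace(B) = 12. The trace is a similarity invariant, so A and B are not similar.

No.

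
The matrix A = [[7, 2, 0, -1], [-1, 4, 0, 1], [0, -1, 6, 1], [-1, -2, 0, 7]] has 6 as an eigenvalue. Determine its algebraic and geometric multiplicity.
The characteristic polynomial is (x - 6)^4, so the factor x - 6 appears with exponent 4: the algebraic multiplicity is 4.

rank(A - 6I) = 2, so the eigenspace has dimension 4 - 2 = 2: the geometric multiplicity is 2.

Since 2 < 4, A is not diagonalizable.

algebraic multiplicity 4, geometric multiplicity 2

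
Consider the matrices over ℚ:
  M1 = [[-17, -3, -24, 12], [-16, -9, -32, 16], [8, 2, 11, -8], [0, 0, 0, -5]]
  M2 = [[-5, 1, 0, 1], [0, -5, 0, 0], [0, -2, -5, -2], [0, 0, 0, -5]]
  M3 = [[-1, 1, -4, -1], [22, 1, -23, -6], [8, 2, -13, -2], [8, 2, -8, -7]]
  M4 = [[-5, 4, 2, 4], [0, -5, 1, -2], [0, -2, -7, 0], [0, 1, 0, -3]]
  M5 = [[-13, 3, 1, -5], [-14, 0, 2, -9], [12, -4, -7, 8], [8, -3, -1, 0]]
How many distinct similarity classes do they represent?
Characteristic polynomials: χ_{M1} = (x + 5)^4, χ_{M2} = (x + 5)^4, χ_{M3} = (x + 5)^4, χ_{M4} = (x + 5)^4, χ_{M5} = (x + 5)^4.

{M1, M2}: invariant factors x + 5, x + 5, (x + 5)^2.

{M3, M4, M5}: invariant factors x + 5, (x + 5)^3.

Matrices are similar if and only if their invariant-factor lists agree; the partition into similarity classes is {M1, M2}, {M3, M4, M5}.

2 classes: {M1, M2}, {M3, M4, M5}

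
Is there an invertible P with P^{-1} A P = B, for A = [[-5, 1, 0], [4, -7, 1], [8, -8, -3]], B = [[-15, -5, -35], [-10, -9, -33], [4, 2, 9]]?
Two matrices over a field are similar if and only if they have the same invariant factors.

Both A and B have characteristic polynomial (x + 5)^3 and minimal polynomial (x + 5)^3. Computing further, both have invariant factors (x + 5)^3. Hence A and B are similar.

Yes.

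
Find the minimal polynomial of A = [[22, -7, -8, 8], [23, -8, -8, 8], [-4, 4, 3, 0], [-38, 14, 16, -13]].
m_A(x) = (x - 3)(x + 1)^2

The characteristic polynomial factors as (x - 3)^2(x + 1)^2. The minimal polynomial is ∏(x - λ)^{k_λ} where k_λ is the size of the largest Jordan block at λ.

For λ = -1: rank(A + I) = 3, and the largest Jordan block has size 2 (the smallest k with rank((A + I)^k) = rank((A + I)^(k+1))).
For λ = 3: rank(A - 3I) = 2, and the largest Jordan block has size 1 (the smallest k with rank((A - 3I)^k) = rank((A - 3I)^(k+1))).

So m_A(x) = (x - 3)(x + 1)^2.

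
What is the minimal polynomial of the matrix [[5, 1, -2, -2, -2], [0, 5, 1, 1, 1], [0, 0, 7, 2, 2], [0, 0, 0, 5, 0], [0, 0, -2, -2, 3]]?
m_A(x) = (x - 5)^3

The characteristic polynomial factors as (x - 5)^5. The minimal polynomial is ∏(x - λ)^{k_λ} where k_λ is the size of the largest Jordan block at λ.

For λ = 5: rank(A - 5I) = 2, and the largest Jordan block has size 3 (the smallest k with rank((A - 5I)^k) = rank((A - 5I)^(k+1))).

So m_A(x) = (x - 5)^3.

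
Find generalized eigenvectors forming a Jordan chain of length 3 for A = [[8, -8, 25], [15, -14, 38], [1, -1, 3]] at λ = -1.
v_1 = [[-2, -3, 0]]^T, v_2 = [[6, 9, 1]]^T, v_3 = [[7, 11, 1]]^T

We seek v_1 ∈ ker((A + I)^3) \ ker((A + I)^2), then set v_{i+1} = (A + I) v_i.

One such chain is v_1 = [[-2, -3, 0]]^T, v_2 = [[6, 9, 1]]^T, v_3 = [[7, 11, 1]]^T. Check: (A + I) v_3 = [[0, 0, 0]]^T = 0.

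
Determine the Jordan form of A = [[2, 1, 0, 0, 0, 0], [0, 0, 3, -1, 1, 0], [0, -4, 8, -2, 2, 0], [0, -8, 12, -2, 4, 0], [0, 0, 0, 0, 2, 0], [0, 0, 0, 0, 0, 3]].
J = [[2, 1, 0, 0, 0, 0], [0, 2, 1, 0, 0, 0], [0, 0, 2, 0, 0, 0], [0, 0, 0, 2, 0, 0], [0, 0, 0, 0, 2, 0], [0, 0, 0, 0, 0, 3]]

The characteristic polynomial is det(xI - A) = (x - 3)(x - 2)^5, so the eigenvalues are 2 (algebraic multiplicity 5), 3 (algebraic multiplicity 1).

For λ = 2: rank(A - 2I) = 3, rank((A - 2I)^2) = 2, rank((A - 2I)^3) = 1. The eigenspace has dimension 6 - 3 = 3, so there are 3 Jordan blocks; the rank sequence gives block sizes [3, 1, 1].

For λ = 3: algebraic multiplicity 1 gives one 1×1 block.

Assembling the blocks gives the Jordan form J above.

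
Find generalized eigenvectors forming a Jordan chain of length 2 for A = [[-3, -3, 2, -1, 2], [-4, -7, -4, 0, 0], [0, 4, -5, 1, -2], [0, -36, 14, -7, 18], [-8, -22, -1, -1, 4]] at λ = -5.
v_1 = [[-2, 5, 0, 0, 10]]^T, v_2 = [[1, -2, 0, 0, -4]]^T

We seek v_1 ∈ ker((A + 5I)^2) \ ker(A + 5I), then set v_{i+1} = (A + 5I) v_i.

One such chain is v_1 = [[-2, 5, 0, 0, 10]]^T, v_2 = [[1, -2, 0, 0, -4]]^T. Check: (A + 5I) v_2 = [[0, 0, 0, 0, 0]]^T = 0.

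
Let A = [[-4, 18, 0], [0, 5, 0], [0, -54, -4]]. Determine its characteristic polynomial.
xI - A = [[x + 4, -18, 0], [0, x - 5, 0], [0, 54, x + 4]].

Expanding det(xI - A) along the first row:
det(xI - A) = + (x + 4)·det([[x - 5, 0], [54, x + 4]]) - (-18)·det([[0, 0], [0, x + 4]]) + (0)·det([[0, x - 5], [0, 54]]).

Evaluating gives χ_A(x) = x^3 + 3x^2 - 24x - 80 = (x - 5)(x + 4)^2.

χ_A(x) = (x - 5)(x + 4)^2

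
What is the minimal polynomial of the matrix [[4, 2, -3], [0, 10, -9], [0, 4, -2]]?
m_A(x) = (x - 4)^2

The characteristic polynomial factors as (x - 4)^3. The minimal polynomial is ∏(x - λ)^{k_λ} where k_λ is the size of the largest Jordan block at λ.

For λ = 4: rank(A - 4I) = 1, and the largest Jordan block has size 2 (the smallest k with rank((A - 4I)^k) = rank((A - 4I)^(k+1))).

So m_A(x) = (x - 4)^2.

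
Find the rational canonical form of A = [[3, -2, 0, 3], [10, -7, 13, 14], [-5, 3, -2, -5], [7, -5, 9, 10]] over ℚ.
The invariant factors of A (the non-unit diagonal entries of the Smith normal form of xI - A over ℚ[x]) are (x^2 - 2x - 1)^2, each dividing the next. The characteristic polynomial is their product, (x^2 - 2x - 1)^2.

The rational canonical form is the block-diagonal matrix of companion matrices C(f_i):
R = [[0, 0, 0, -1], [1, 0, 0, -4], [0, 1, 0, -2], [0, 0, 1, 4]].

Note the characteristic polynomial does not split into linear factors over ℚ, so A has no Jordan form over ℚ; the rational canonical form exists over any field.

R = [[0, 0, 0, -1], [1, 0, 0, -4], [0, 1, 0, -2], [0, 0, 1, 4]]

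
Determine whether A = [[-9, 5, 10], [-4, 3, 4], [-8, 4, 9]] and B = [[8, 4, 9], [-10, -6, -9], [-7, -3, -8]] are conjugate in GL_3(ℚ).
No.

trace(A) = 3 but trace(B) = -6. The trace is a similarity invariant, so A and B are not similar.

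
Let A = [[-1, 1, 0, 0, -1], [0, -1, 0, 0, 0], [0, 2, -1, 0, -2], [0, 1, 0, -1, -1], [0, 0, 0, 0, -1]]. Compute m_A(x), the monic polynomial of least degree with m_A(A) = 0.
m_A(x) = (x + 1)^2

The characteristic polynomial factors as (x + 1)^5. The minimal polynomial is ∏(x - λ)^{k_λ} where k_λ is the size of the largest Jordan block at λ.

For λ = -1: rank(A + I) = 1, and the largest Jordan block has size 2 (the smallest k with rank((A + I)^k) = rank((A + I)^(k+1))).

So m_A(x) = (x + 1)^2.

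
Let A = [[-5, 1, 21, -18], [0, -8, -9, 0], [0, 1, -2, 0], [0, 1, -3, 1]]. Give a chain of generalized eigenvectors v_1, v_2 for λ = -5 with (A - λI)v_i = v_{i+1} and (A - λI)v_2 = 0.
v_1 = [[2, 1, 0, 0]]^T, v_2 = [[1, -3, 1, 1]]^T

We seek v_1 ∈ ker((A + 5I)^2) \ ker(A + 5I), then set v_{i+1} = (A + 5I) v_i.

One such chain is v_1 = [[2, 1, 0, 0]]^T, v_2 = [[1, -3, 1, 1]]^T. Check: (A + 5I) v_2 = [[0, 0, 0, 0]]^T = 0.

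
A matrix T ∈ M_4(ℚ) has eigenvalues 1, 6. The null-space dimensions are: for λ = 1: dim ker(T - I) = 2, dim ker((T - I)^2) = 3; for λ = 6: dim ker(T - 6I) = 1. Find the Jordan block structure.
λ = 1: successive nullity increments [2, 1] count blocks of size ≥ k; block sizes are [2, 1].
λ = 6: successive nullity increments [1] count blocks of size ≥ k; block sizes are [1].

Jordan blocks: (1, 2), (1, 1), (6, 1)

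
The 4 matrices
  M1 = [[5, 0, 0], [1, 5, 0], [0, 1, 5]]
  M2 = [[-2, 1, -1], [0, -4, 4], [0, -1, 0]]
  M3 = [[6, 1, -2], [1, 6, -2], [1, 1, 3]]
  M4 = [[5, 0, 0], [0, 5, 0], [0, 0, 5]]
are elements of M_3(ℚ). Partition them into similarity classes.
4 classes: {M1}, {M2}, {M3}, {M4}

Characteristic polynomials: χ_{M1} = (x - 5)^3, χ_{M2} = (x + 2)^3, χ_{M3} = (x - 5)^3, χ_{M4} = (x - 5)^3.

{M1}: invariant factors (x - 5)^3.

{M2}: invariant factors (x + 2)^3.

{M3}: invariant factors x - 5, (x - 5)^2.

{M4}: invariant factors x - 5, x - 5, x - 5.

Matrices are similar if and only if their invariant-factor lists agree; the partition into similarity classes is {M1}, {M2}, {M3}, {M4}.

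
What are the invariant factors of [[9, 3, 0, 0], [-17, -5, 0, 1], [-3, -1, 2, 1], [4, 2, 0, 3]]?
The Jordan structure of A has elementary divisors (x - 2)^2, (x - 2), (x - 3). Arranging the block sizes at each eigenvalue in decreasing order and taking row products gives the invariant factors.

Invariant factors (smallest first, each dividing the next): x - 2, (x - 3)(x - 2)^2.

Check: the last factor (x - 3)(x - 2)^2 is the minimal polynomial, and the product (x - 3)(x - 2)^3 is the characteristic polynomial.

x - 2, (x - 3)(x - 2)^2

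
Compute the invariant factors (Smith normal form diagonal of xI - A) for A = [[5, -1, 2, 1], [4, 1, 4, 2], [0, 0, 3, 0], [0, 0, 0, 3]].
The Jordan structure of A has elementary divisors (x - 3)^2, (x - 3), (x - 3). Arranging the block sizes at each eigenvalue in decreasing order and taking row products gives the invariant factors.

Invariant factors (smallest first, each dividing the next): x - 3, x - 3, (x - 3)^2.

Check: the last factor (x - 3)^2 is the minimal polynomial, and the product (x - 3)^4 is the characteristic polynomial.

x - 3, x - 3, (x - 3)^2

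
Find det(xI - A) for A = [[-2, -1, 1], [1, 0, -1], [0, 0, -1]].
χ_A(x) = (x + 1)^3

xI - A = [[x + 2, 1, -1], [-1, x, 1], [0, 0, x + 1]].

Expanding det(xI - A) along the first row:
det(xI - A) = + (x + 2)·det([[x, 1], [0, x + 1]]) - (1)·det([[-1, 1], [0, x + 1]]) + (-1)·det([[-1, x], [0, 0]]).

Evaluating gives χ_A(x) = x^3 + 3x^2 + 3x + 1 = (x + 1)^3.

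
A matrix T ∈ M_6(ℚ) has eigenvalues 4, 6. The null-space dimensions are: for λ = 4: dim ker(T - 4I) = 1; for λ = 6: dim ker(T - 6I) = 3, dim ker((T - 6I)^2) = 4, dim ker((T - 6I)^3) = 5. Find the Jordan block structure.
λ = 4: successive nullity increments [1] count blocks of size ≥ k; block sizes are [1].
λ = 6: successive nullity increments [3, 1, 1] count blocks of size ≥ k; block sizes are [3, 1, 1].

Jordan blocks: (4, 1), (6, 3), (6, 1), (6, 1)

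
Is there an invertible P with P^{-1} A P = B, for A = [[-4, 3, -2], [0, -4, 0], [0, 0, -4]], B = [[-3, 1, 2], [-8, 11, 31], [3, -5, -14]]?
No.

trace(A) = -12 but trace(B) = -6. The trace is a similarity invariant, so A and B are not similar.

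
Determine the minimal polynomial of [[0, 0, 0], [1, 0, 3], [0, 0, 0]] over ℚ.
The characteristic polynomial factors as x^3. The minimal polynomial is ∏(x - λ)^{k_λ} where k_λ is the size of the largest Jordan block at λ.

For λ = 0: rank(A) = 1, and the largest Jordan block has size 2 (the smallest k with rank(A^k) = rank(A^(k+1))).

So m_A(x) = x^2.

m_A(x) = x^2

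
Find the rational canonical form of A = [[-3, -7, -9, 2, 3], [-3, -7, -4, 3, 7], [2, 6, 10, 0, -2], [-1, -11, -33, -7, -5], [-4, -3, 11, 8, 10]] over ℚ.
The invariant factors of A (the non-unit diagonal entries of the Smith normal form of xI - A over ℚ[x]) are x^3(x - 2)(x - 1), each dividing the next. The characteristic polynomial is their product, x^3(x - 2)(x - 1).

The rational canonical form is the block-diagonal matrix of companion matrices C(f_i):
R = [[0, 0, 0, 0, 0], [1, 0, 0, 0, 0], [0, 1, 0, 0, 0], [0, 0, 1, 0, -2], [0, 0, 0, 1, 3]].

R = [[0, 0, 0, 0, 0], [1, 0, 0, 0, 0], [0, 1, 0, 0, 0], [0, 0, 1, 0, -2], [0, 0, 0, 1, 3]]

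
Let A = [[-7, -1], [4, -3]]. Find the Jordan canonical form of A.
The characteristic polynomial is det(xI - A) = (x + 5)^2, so the eigenvalues are -5 (algebraic multiplicity 2).

For λ = -5: rank(A + 5I) = 1, rank((A + 5I)^2) = 0. The eigenspace has dimension 2 - 1 = 1, so there is 1 Jordan block; the rank sequence gives block sizes [2].

Assembling the blocks gives the Jordan form J above.

J = [[-5, 1], [0, -5]]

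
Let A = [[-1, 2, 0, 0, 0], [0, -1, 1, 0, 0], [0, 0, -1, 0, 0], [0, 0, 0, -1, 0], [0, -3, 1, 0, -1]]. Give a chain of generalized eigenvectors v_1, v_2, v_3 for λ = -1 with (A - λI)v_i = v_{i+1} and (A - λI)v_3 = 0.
v_1 = [[-1, 0, 1, 0, 1]]^T, v_2 = [[0, 1, 0, 0, 1]]^T, v_3 = [[2, 0, 0, 0, -3]]^T

We seek v_1 ∈ ker((A + I)^3) \ ker((A + I)^2), then set v_{i+1} = (A + I) v_i.

One such chain is v_1 = [[-1, 0, 1, 0, 1]]^T, v_2 = [[0, 1, 0, 0, 1]]^T, v_3 = [[2, 0, 0, 0, -3]]^T. Check: (A + I) v_3 = [[0, 0, 0, 0, 0]]^T = 0.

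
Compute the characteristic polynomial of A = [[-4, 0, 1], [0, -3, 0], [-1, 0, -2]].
xI - A = [[x + 4, 0, -1], [0, x + 3, 0], [1, 0, x + 2]].

Expanding det(xI - A) along the first row:
det(xI - A) = + (x + 4)·det([[x + 3, 0], [0, x + 2]]) - (0)·det([[0, 0], [1, x + 2]]) + (-1)·det([[0, x + 3], [1, 0]]).

Evaluating gives χ_A(x) = x^3 + 9x^2 + 27x + 27 = (x + 3)^3.

χ_A(x) = (x + 3)^3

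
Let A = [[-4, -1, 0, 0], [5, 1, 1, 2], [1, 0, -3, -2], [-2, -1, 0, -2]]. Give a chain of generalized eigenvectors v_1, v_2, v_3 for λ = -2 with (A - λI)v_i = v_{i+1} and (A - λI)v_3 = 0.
v_1 = [[1, -2, 0, 1]]^T, v_2 = [[0, 1, -1, 0]]^T, v_3 = [[-1, 2, 1, -1]]^T

We seek v_1 ∈ ker((A + 2I)^3) \ ker((A + 2I)^2), then set v_{i+1} = (A + 2I) v_i.

One such chain is v_1 = [[1, -2, 0, 1]]^T, v_2 = [[0, 1, -1, 0]]^T, v_3 = [[-1, 2, 1, -1]]^T. Check: (A + 2I) v_3 = [[0, 0, 0, 0]]^T = 0.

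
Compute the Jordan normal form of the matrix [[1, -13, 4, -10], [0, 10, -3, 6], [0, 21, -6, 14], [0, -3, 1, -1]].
J = [[1, 1, 0, 0], [0, 1, 1, 0], [0, 0, 1, 0], [0, 0, 0, 1]]

The characteristic polynomial is det(xI - A) = (x - 1)^4, so the eigenvalues are 1 (algebraic multiplicity 4).

For λ = 1: rank(A - I) = 2, rank((A - I)^2) = 1, rank((A - I)^3) = 0. The eigenspace has dimension 4 - 2 = 2, so there are 2 Jordan blocks; the rank sequence gives block sizes [3, 1].

Assembling the blocks gives the Jordan form J above.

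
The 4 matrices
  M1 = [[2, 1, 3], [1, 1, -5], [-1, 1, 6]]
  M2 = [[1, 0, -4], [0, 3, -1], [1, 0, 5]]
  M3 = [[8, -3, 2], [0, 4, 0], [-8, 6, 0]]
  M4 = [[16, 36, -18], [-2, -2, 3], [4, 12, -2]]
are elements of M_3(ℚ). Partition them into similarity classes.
Characteristic polynomials: χ_{M1} = (x - 3)^3, χ_{M2} = (x - 3)^3, χ_{M3} = (x - 4)^3, χ_{M4} = (x - 4)^3.

{M1, M2}: invariant factors (x - 3)^3.

{M3, M4}: invariant factors x - 4, (x - 4)^2.

Matrices are similar if and only if their invariant-factor lists agree; the partition into similarity classes is {M1, M2}, {M3, M4}.

2 classes: {M1, M2}, {M3, M4}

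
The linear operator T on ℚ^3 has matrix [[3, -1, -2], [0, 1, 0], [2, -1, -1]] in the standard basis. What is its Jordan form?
J = [[1, 1, 0], [0, 1, 0], [0, 0, 1]]

The characteristic polynomial is det(xI - A) = (x - 1)^3, so the eigenvalues are 1 (algebraic multiplicity 3).

For λ = 1: rank(A - I) = 1, rank((A - I)^2) = 0. The eigenspace has dimension 3 - 1 = 2, so there are 2 Jordan blocks; the rank sequence gives block sizes [2, 1].

Assembling the blocks gives the Jordan form J above.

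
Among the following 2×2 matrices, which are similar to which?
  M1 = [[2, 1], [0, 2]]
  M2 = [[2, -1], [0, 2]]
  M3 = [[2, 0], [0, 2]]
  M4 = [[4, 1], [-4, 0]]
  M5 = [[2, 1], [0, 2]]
Characteristic polynomials: χ_{M1} = (x - 2)^2, χ_{M2} = (x - 2)^2, χ_{M3} = (x - 2)^2, χ_{M4} = (x - 2)^2, χ_{M5} = (x - 2)^2.

{M1, M2, M4, M5}: invariant factors (x - 2)^2.

{M3}: invariant factors x - 2, x - 2.

Matrices are similar if and only if their invariant-factor lists agree; the partition into similarity classes is {M1, M2, M4, M5}, {M3}.

2 classes: {M1, M2, M4, M5}, {M3}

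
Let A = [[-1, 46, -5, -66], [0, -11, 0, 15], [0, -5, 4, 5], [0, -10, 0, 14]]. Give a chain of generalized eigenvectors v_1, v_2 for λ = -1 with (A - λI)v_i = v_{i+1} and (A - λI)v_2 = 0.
v_1 = [[-7, 3, 1, 2]]^T, v_2 = [[1, 0, 0, 0]]^T

We seek v_1 ∈ ker((A + I)^2) \ ker(A + I), then set v_{i+1} = (A + I) v_i.

One such chain is v_1 = [[-7, 3, 1, 2]]^T, v_2 = [[1, 0, 0, 0]]^T. Check: (A + I) v_2 = [[0, 0, 0, 0]]^T = 0.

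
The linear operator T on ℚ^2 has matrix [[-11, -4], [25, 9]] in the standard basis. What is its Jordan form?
J = [[-1, 1], [0, -1]]

The characteristic polynomial is det(xI - A) = (x + 1)^2, so the eigenvalues are -1 (algebraic multiplicity 2).

For λ = -1: rank(A + I) = 1, rank((A + I)^2) = 0. The eigenspace has dimension 2 - 1 = 1, so there is 1 Jordan block; the rank sequence gives block sizes [2].

Assembling the blocks gives the Jordan form J above.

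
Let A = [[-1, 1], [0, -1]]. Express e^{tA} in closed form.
e^{tA} = [[e^{-t}, t*e^{-t}], [0, e^{-t}]]

A has Jordan form J = [[-1, 1], [0, -1]] with A = PJP^{-1}, so e^{tA} = P e^{tJ} P^{-1}.

For a Jordan block J_k(λ), e^{tJ_k(λ)} = e^{λt} · (I + tN + t^2 N^2/2! + ... + t^{k-1} N^{k-1}/(k-1)!) where N is the nilpotent superdiagonal part.

Assembling the blocks and conjugating back gives the entries of e^{tA} as shown above.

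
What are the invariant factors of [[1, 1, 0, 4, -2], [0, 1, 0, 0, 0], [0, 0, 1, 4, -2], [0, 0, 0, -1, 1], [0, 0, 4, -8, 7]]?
The Jordan structure of A has elementary divisors (x - 1)^2, (x - 1), (x - 3)^2. Arranging the block sizes at each eigenvalue in decreasing order and taking row products gives the invariant factors.

Invariant factors (smallest first, each dividing the next): x - 1, (x - 3)^2(x - 1)^2.

Check: the last factor (x - 3)^2(x - 1)^2 is the minimal polynomial, and the product (x - 3)^2(x - 1)^3 is the characteristic polynomial.

x - 1, (x - 3)^2(x - 1)^2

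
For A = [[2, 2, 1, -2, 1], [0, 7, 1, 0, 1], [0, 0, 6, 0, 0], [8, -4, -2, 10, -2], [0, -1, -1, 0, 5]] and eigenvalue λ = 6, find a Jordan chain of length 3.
v_1 = [[1, 0, 1, -2, 0]]^T, v_2 = [[1, 1, 0, -2, -1]]^T, v_3 = [[1, 0, 0, -2, 0]]^T

We seek v_1 ∈ ker((A - 6I)^3) \ ker((A - 6I)^2), then set v_{i+1} = (A - 6I) v_i.

One such chain is v_1 = [[1, 0, 1, -2, 0]]^T, v_2 = [[1, 1, 0, -2, -1]]^T, v_3 = [[1, 0, 0, -2, 0]]^T. Check: (A - 6I) v_3 = [[0, 0, 0, 0, 0]]^T = 0.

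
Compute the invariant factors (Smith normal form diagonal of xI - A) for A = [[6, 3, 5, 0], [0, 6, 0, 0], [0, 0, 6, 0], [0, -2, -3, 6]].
The Jordan structure of A has elementary divisors (x - 6)^2, (x - 6)^2. Arranging the block sizes at each eigenvalue in decreasing order and taking row products gives the invariant factors.

Invariant factors (smallest first, each dividing the next): (x - 6)^2, (x - 6)^2.

Check: the last factor (x - 6)^2 is the minimal polynomial, and the product (x - 6)^4 is the characteristic polynomial.

(x - 6)^2, (x - 6)^2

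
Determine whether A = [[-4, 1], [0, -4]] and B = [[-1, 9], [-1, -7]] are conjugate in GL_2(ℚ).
Two matrices over a field are similar if and only if they have the same invariant factors.

Both A and B have characteristic polynomial (x + 4)^2 and minimal polynomial (x + 4)^2. Computing further, both have invariant factors (x + 4)^2. Hence A and B are similar.

Yes.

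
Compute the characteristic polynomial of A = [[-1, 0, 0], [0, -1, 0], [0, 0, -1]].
χ_A(x) = (x + 1)^3

xI - A = [[x + 1, 0, 0], [0, x + 1, 0], [0, 0, x + 1]].

Expanding det(xI - A) along the first row:
det(xI - A) = + (x + 1)·det([[x + 1, 0], [0, x + 1]]) - (0)·det([[0, 0], [0, x + 1]]) + (0)·det([[0, x + 1], [0, 0]]).

Evaluating gives χ_A(x) = x^3 + 3x^2 + 3x + 1 = (x + 1)^3.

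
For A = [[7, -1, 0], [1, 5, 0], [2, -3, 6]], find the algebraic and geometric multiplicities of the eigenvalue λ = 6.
The characteristic polynomial is (x - 6)^3, so the factor x - 6 appears with exponent 3: the algebraic multiplicity is 3.

rank(A - 6I) = 2, so the eigenspace has dimension 3 - 2 = 1: the geometric multiplicity is 1.

Since 1 < 3, A is not diagonalizable.

algebraic multiplicity 3, geometric multiplicity 1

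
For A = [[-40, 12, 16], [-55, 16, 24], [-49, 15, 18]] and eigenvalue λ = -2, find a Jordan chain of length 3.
We seek v_1 ∈ ker((A + 2I)^3) \ ker((A + 2I)^2), then set v_{i+1} = (A + 2I) v_i.

One such chain is v_1 = [[1, -2, 4]]^T, v_2 = [[2, 5, 1]]^T, v_3 = [[0, 4, -3]]^T. Check: (A + 2I) v_3 = [[0, 0, 0]]^T = 0.

v_1 = [[1, -2, 4]]^T, v_2 = [[2, 5, 1]]^T, v_3 = [[0, 4, -3]]^T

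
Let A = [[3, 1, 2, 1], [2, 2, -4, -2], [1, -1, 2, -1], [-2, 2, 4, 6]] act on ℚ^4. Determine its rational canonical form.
R = [[4, 0, 0, 0], [0, 4, 0, 0], [0, 0, 0, -4], [0, 0, 1, 5]]

The invariant factors of A (the non-unit diagonal entries of the Smith normal form of xI - A over ℚ[x]) are x - 4, x - 4, (x - 4)(x - 1), each dividing the next. The characteristic polynomial is their product, (x - 4)^3(x - 1).

The rational canonical form is the block-diagonal matrix of companion matrices C(f_i):
R = [[4, 0, 0, 0], [0, 4, 0, 0], [0, 0, 0, -4], [0, 0, 1, 5]].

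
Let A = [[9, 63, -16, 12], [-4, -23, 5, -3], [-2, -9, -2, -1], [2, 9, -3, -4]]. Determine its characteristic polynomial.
xI - A = [[x - 9, -63, 16, -12], [4, x + 23, -5, 3], [2, 9, x + 2, 1], [-2, -9, 3, x + 4]].

Expanding det(xI - A) along the first row:
det(xI - A) = + (x - 9)·det([[x + 23, -5, 3], [9, x + 2, 1], [-9, 3, x + 4]]) - (-63)·det([[4, -5, 3], [2, x + 2, 1], [-2, 3, x + 4]]) + (16)·det([[4, x + 23, 3], [2, 9, 1], [-2, -9, x + 4]]) - (-12)·det([[4, x + 23, -5], [2, 9, x + 2], [-2, -9, 3]]).

Evaluating gives χ_A(x) = x^4 + 20x^3 + 150x^2 + 500x + 625 = (x + 5)^4.

χ_A(x) = (x + 5)^4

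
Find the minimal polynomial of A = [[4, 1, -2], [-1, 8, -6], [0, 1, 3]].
m_A(x) = (x - 5)^3

The characteristic polynomial factors as (x - 5)^3. The minimal polynomial is ∏(x - λ)^{k_λ} where k_λ is the size of the largest Jordan block at λ.

For λ = 5: rank(A - 5I) = 2, and the largest Jordan block has size 3 (the smallest k with rank((A - 5I)^k) = rank((A - 5I)^(k+1))).

So m_A(x) = (x - 5)^3.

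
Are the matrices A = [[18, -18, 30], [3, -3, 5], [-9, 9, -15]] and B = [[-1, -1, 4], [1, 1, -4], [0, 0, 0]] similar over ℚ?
Yes.

Two matrices over a field are similar if and only if they have the same invariant factors.

Both A and B have characteristic polynomial x^3 and minimal polynomial x^2. Computing further, both have invariant factors x, x^2. Hence A and B are similar.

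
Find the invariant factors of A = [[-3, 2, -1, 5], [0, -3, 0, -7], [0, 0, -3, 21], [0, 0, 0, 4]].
The Jordan structure of A has elementary divisors (x + 3)^2, (x + 3), (x - 4). Arranging the block sizes at each eigenvalue in decreasing order and taking row products gives the invariant factors.

Invariant factors (smallest first, each dividing the next): x + 3, (x - 4)(x + 3)^2.

Check: the last factor (x - 4)(x + 3)^2 is the minimal polynomial, and the product (x - 4)(x + 3)^3 is the characteristic polynomial.

x + 3, (x - 4)(x + 3)^2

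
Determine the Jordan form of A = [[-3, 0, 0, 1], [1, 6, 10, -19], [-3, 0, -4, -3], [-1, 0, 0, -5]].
J = [[-4, 1, 0, 0], [0, -4, 0, 0], [0, 0, -4, 0], [0, 0, 0, 6]]

The characteristic polynomial is det(xI - A) = (x - 6)(x + 4)^3, so the eigenvalues are -4 (algebraic multiplicity 3), 6 (algebraic multiplicity 1).

For λ = -4: rank(A + 4I) = 2, rank((A + 4I)^2) = 1. The eigenspace has dimension 4 - 2 = 2, so there are 2 Jordan blocks; the rank sequence gives block sizes [2, 1].

For λ = 6: algebraic multiplicity 1 gives one 1×1 block.

Assembling the blocks gives the Jordan form J above.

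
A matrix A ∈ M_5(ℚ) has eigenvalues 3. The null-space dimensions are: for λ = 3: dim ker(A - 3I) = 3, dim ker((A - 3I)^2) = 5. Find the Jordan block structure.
λ = 3: successive nullity increments [3, 2] count blocks of size ≥ k; block sizes are [2, 2, 1].

Jordan blocks: (3, 2), (3, 2), (3, 1)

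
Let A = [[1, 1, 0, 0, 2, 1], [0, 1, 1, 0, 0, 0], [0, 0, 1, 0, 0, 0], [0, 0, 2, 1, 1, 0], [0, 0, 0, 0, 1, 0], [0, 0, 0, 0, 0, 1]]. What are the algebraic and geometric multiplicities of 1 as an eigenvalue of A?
algebraic multiplicity 6, geometric multiplicity 3

The characteristic polynomial is (x - 1)^6, so the factor x - 1 appears with exponent 6: the algebraic multiplicity is 6.

rank(A - I) = 3, so the eigenspace has dimension 6 - 3 = 3: the geometric multiplicity is 3.

Since 3 < 6, A is not diagonalizable.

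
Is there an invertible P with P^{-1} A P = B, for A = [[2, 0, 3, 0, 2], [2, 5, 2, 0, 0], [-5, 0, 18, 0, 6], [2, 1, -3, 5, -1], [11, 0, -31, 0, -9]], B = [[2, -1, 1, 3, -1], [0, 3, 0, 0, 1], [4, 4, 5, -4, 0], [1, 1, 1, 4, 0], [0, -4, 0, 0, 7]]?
Two matrices over a field are similar if and only if they have the same invariant factors.

Both A and B have characteristic polynomial (x - 5)^4(x - 1) and minimal polynomial (x - 5)^2(x - 1). Computing further, both have invariant factors (x - 5)^2, (x - 5)^2(x - 1). Hence A and B are similar.

Yes.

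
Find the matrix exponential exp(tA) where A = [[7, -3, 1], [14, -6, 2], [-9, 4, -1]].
e^{tA} = [[-t^2 + 7*t + 1, t*(t - 6)/2, t], [2*t*(7 - t), t^2 - 6*t + 1, 2*t], [t*(t - 9), t*(8 - t)/2, 1 - t]]

A has Jordan form J = [[0, 1, 0], [0, 0, 1], [0, 0, 0]] with A = PJP^{-1}, so e^{tA} = P e^{tJ} P^{-1}.

For a Jordan block J_k(λ), e^{tJ_k(λ)} = e^{λt} · (I + tN + t^2 N^2/2! + ... + t^{k-1} N^{k-1}/(k-1)!) where N is the nilpotent superdiagonal part.

Assembling the blocks and conjugating back gives the entries of e^{tA} as shown above.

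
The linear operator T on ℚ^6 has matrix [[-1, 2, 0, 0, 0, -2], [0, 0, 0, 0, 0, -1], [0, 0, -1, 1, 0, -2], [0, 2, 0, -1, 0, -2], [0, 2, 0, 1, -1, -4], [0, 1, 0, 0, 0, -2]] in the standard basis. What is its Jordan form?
J = [[-1, 1, 0, 0, 0, 0], [0, -1, 0, 0, 0, 0], [0, 0, -1, 1, 0, 0], [0, 0, 0, -1, 0, 0], [0, 0, 0, 0, -1, 0], [0, 0, 0, 0, 0, -1]]

The characteristic polynomial is det(xI - A) = (x + 1)^6, so the eigenvalues are -1 (algebraic multiplicity 6).

For λ = -1: rank(A + I) = 2, rank((A + I)^2) = 0. The eigenspace has dimension 6 - 2 = 4, so there are 4 Jordan blocks; the rank sequence gives block sizes [2, 2, 1, 1].

Assembling the blocks gives the Jordan form J above.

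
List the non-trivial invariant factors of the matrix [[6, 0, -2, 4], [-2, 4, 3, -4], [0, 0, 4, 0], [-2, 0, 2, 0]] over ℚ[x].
x - 4, (x - 4)^2(x - 2)

The Jordan structure of A has elementary divisors (x - 2), (x - 4)^2, (x - 4). Arranging the block sizes at each eigenvalue in decreasing order and taking row products gives the invariant factors.

Invariant factors (smallest first, each dividing the next): x - 4, (x - 4)^2(x - 2).

Check: the last factor (x - 4)^2(x - 2) is the minimal polynomial, and the product (x - 4)^3(x - 2) is the characteristic polynomial.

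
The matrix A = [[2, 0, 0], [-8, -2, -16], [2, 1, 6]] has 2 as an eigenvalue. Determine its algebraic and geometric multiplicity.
The characteristic polynomial is (x - 2)^3, so the factor x - 2 appears with exponent 3: the algebraic multiplicity is 3.

rank(A - 2I) = 1, so the eigenspace has dimension 3 - 1 = 2: the geometric multiplicity is 2.

Since 2 < 3, A is not diagonalizable.

algebraic multiplicity 3, geometric multiplicity 2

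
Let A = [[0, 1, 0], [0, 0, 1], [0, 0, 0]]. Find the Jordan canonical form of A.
J = [[0, 1, 0], [0, 0, 1], [0, 0, 0]]

The characteristic polynomial is det(xI - A) = x^3, so the eigenvalues are 0 (algebraic multiplicity 3).

For λ = 0: rank(A) = 2, rank(A^2) = 1, rank(A^3) = 0. The eigenspace has dimension 3 - 2 = 1, so there is 1 Jordan block; the rank sequence gives block sizes [3].

Assembling the blocks gives the Jordan form J above.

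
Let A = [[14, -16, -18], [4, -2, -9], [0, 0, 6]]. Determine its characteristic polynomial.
xI - A = [[x - 14, 16, 18], [-4, x + 2, 9], [0, 0, x - 6]].

Expanding det(xI - A) along the first row:
det(xI - A) = + (x - 14)·det([[x + 2, 9], [0, x - 6]]) - (16)·det([[-4, 9], [0, x - 6]]) + (18)·det([[-4, x + 2], [0, 0]]).

Evaluating gives χ_A(x) = x^3 - 18x^2 + 108x - 216 = (x - 6)^3.

χ_A(x) = (x - 6)^3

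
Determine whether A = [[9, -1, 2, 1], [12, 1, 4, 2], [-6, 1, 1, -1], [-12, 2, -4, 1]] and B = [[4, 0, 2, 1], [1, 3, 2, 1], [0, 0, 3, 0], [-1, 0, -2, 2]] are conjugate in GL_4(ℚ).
Two matrices over a field are similar if and only if they have the same invariant factors.

Both A and B have characteristic polynomial (x - 3)^4 and minimal polynomial (x - 3)^2. Computing further, both have invariant factors x - 3, x - 3, (x - 3)^2. Hence A and B are similar.

Yes.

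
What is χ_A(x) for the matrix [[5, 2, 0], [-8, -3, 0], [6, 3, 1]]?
χ_A(x) = (x - 1)^3

xI - A = [[x - 5, -2, 0], [8, x + 3, 0], [-6, -3, x - 1]].

Expanding det(xI - A) along the first row:
det(xI - A) = + (x - 5)·det([[x + 3, 0], [-3, x - 1]]) - (-2)·det([[8, 0], [-6, x - 1]]) + (0)·det([[8, x + 3], [-6, -3]]).

Evaluating gives χ_A(x) = x^3 - 3x^2 + 3x - 1 = (x - 1)^3.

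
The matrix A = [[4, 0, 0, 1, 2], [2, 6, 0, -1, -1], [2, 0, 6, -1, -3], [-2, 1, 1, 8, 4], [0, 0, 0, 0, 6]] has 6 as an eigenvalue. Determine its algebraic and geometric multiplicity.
The characteristic polynomial is (x - 6)^5, so the factor x - 6 appears with exponent 5: the algebraic multiplicity is 5.

rank(A - 6I) = 3, so the eigenspace has dimension 5 - 3 = 2: the geometric multiplicity is 2.

Since 2 < 5, A is not diagonalizable.

algebraic multiplicity 5, geometric multiplicity 2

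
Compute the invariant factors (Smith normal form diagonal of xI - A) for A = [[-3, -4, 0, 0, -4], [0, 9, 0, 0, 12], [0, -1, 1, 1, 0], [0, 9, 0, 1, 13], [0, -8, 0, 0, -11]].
The Jordan structure of A has elementary divisors (x + 3), (x + 3), (x - 1)^3. Arranging the block sizes at each eigenvalue in decreasing order and taking row products gives the invariant factors.

Invariant factors (smallest first, each dividing the next): x + 3, (x - 1)^3(x + 3).

Check: the last factor (x - 1)^3(x + 3) is the minimal polynomial, and the product (x - 1)^3(x + 3)^2 is the characteristic polynomial.

x + 3, (x - 1)^3(x + 3)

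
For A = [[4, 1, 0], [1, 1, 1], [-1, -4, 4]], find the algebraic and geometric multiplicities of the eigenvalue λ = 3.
algebraic multiplicity 3, geometric multiplicity 1

The characteristic polynomial is (x - 3)^3, so the factor x - 3 appears with exponent 3: the algebraic multiplicity is 3.

rank(A - 3I) = 2, so the eigenspace has dimension 3 - 2 = 1: the geometric multiplicity is 1.

Since 1 < 3, A is not diagonalizable.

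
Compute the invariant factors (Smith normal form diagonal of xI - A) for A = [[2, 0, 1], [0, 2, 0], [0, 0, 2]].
x - 2, (x - 2)^2

The Jordan structure of A has elementary divisors (x - 2)^2, (x - 2). Arranging the block sizes at each eigenvalue in decreasing order and taking row products gives the invariant factors.

Invariant factors (smallest first, each dividing the next): x - 2, (x - 2)^2.

Check: the last factor (x - 2)^2 is the minimal polynomial, and the product (x - 2)^3 is the characteristic polynomial.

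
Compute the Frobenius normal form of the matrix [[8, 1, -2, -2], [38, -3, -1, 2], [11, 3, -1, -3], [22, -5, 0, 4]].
R = [[0, 0, 0, -36], [1, 0, 0, 48], [0, 1, 0, -28], [0, 0, 1, 8]]

The invariant factors of A (the non-unit diagonal entries of the Smith normal form of xI - A over ℚ[x]) are (x^2 - 4x + 6)^2, each dividing the next. The characteristic polynomial is their product, (x^2 - 4x + 6)^2.

The rational canonical form is the block-diagonal matrix of companion matrices C(f_i):
R = [[0, 0, 0, -36], [1, 0, 0, 48], [0, 1, 0, -28], [0, 0, 1, 8]].

Note the characteristic polynomial does not split into linear factors over ℚ, so A has no Jordan form over ℚ; the rational canonical form exists over any field.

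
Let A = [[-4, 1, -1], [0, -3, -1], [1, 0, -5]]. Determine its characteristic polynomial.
χ_A(x) = (x + 4)^3

xI - A = [[x + 4, -1, 1], [0, x + 3, 1], [-1, 0, x + 5]].

Expanding det(xI - A) along the first row:
det(xI - A) = + (x + 4)·det([[x + 3, 1], [0, x + 5]]) - (-1)·det([[0, 1], [-1, x + 5]]) + (1)·det([[0, x + 3], [-1, 0]]).

Evaluating gives χ_A(x) = x^3 + 12x^2 + 48x + 64 = (x + 4)^3.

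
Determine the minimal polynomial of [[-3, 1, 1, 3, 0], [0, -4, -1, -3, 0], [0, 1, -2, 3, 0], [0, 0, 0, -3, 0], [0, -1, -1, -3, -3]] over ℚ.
m_A(x) = (x + 3)^2

The characteristic polynomial factors as (x + 3)^5. The minimal polynomial is ∏(x - λ)^{k_λ} where k_λ is the size of the largest Jordan block at λ.

For λ = -3: rank(A + 3I) = 1, and the largest Jordan block has size 2 (the smallest k with rank((A + 3I)^k) = rank((A + 3I)^(k+1))).

So m_A(x) = (x + 3)^2.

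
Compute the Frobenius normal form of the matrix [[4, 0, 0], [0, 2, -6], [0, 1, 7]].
The invariant factors of A (the non-unit diagonal entries of the Smith normal form of xI - A over ℚ[x]) are x - 4, (x - 5)(x - 4), each dividing the next. The characteristic polynomial is their product, (x - 5)(x - 4)^2.

The rational canonical form is the block-diagonal matrix of companion matrices C(f_i):
R = [[4, 0, 0], [0, 0, -20], [0, 1, 9]].

R = [[4, 0, 0], [0, 0, -20], [0, 1, 9]]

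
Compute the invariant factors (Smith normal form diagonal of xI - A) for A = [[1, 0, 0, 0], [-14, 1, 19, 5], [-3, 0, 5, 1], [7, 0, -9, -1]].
x - 1, (x - 2)^2(x - 1)

The Jordan structure of A has elementary divisors (x - 1), (x - 1), (x - 2)^2. Arranging the block sizes at each eigenvalue in decreasing order and taking row products gives the invariant factors.

Invariant factors (smallest first, each dividing the next): x - 1, (x - 2)^2(x - 1).

Check: the last factor (x - 2)^2(x - 1) is the minimal polynomial, and the product (x - 2)^2(x - 1)^2 is the characteristic polynomial.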